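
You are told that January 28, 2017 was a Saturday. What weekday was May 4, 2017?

Thursday

January 2017: 31 − 28 = 3 days remain.
Then February 2017 (28), March (31), April (30): 28 + 31 + 30 = 89 days.
May 1–4, 2017: 4 days.
Total: 3 + 89 + 4 = 96 days.
96 mod 7 = 5, so 5 days after Saturday is Thursday.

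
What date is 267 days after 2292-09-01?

2293-05-26

Count 267 days after September 1, 2292:
September 2292: 30 − 1 = 29 days remain.
Then October (31), November (30), December (31), January (31), February 2293 (28), March (31), April (30): 31 + 30 + 31 + 31 + 28 + 31 + 30 = 212 days.
May 1–26, 2293: 26 days.
Total: 29 + 212 + 26 = 267 days.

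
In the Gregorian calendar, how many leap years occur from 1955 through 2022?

Years divisible by 4: 1956, 1960, …, 2020 — 17 in all.
2000 is divisible by 400, so still leap.
No century exceptions apply. Count: 17.

17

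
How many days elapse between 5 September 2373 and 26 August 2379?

Day-of-year of September 5, 2373: 248.
Day-of-year of August 26, 2379: 238.
2373 has 365 days, so 365 − 248 = 117 days remain in 2373.
Full years: 2374: 365; 2375: 365; 2376: 366; 2377: 365; 2378: 365. Sum = 1826.
Total: 117 + 1826 + 238 = 2181 days.

2181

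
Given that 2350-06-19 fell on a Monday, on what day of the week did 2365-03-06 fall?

Saturday

Day-of-year of June 19, 2350: 170.
Day-of-year of March 6, 2365: 65.
2350 has 365 days, so 365 − 170 = 195 days remain in 2350.
Full years 2351–2364: 10 common + 4 leap = 10×365 + 4×366 = 5114 days.
Total: 195 + 5114 + 65 = 5374 days.
5374 mod 7 = 5, so 5 days after Monday is Saturday.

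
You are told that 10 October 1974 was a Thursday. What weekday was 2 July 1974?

Tuesday

Count forward from the earlier date (July 2, 1974) to the later (October 10, 1974):
July 1974: 31 − 2 = 29 days remain.
Then August (31), September (30): 31 + 30 = 61 days.
October 1–10, 1974: 10 days.
Total: 29 + 61 + 10 = 100 days.
100 mod 7 = 2, so 2 days before Thursday is Tuesday.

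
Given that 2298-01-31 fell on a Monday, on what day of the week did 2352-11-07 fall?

Friday

Day-of-year of January 31, 2298: 31.
Day-of-year of November 7, 2352: 312.
2298 has 365 days, so 365 − 31 = 334 days remain in 2298.
Full years 2299–2351: 41 common + 12 leap = 41×365 + 12×366 = 19357 days.
Total: 334 + 19357 + 312 = 20003 days.
20003 mod 7 = 4, so 4 days after Monday is Friday.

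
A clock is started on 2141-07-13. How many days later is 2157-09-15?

5908

Day-of-year of July 13, 2141: 194.
Day-of-year of September 15, 2157: 258.
2141 has 365 days, so 365 − 194 = 171 days remain in 2141.
Full years 2142–2156: 11 common + 4 leap = 11×365 + 4×366 = 5479 days.
Total: 171 + 5479 + 258 = 5908 days.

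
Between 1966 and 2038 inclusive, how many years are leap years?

18

Years divisible by 4: 1968, 1972, …, 2036 — 18 in all.
2000 is divisible by 400, so still leap.
No century exceptions apply. Count: 18.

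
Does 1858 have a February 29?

No

1858 is not a leap year.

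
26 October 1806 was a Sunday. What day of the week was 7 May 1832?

Day-of-year of October 26, 1806: 299.
Day-of-year of May 7, 1832: 128.
1806 has 365 days, so 365 − 299 = 66 days remain in 1806.
Full years 1807–1831: 19 common + 6 leap = 19×365 + 6×366 = 9131 days.
Total: 66 + 9131 + 128 = 9325 days.
9325 mod 7 = 1, so 1 day after Sunday is Monday.

Monday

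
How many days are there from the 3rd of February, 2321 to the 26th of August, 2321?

February 2321: 28 − 3 = 25 days remain (2321 is not a leap year, so February has 28 days).
Then March (31), April (30), May (31), June (30), July (31): 31 + 30 + 31 + 30 + 31 = 153 days.
August 1–26, 2321: 26 days.
Total: 25 + 153 + 26 = 204 days.

204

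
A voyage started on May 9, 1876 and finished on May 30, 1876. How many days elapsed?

Within May 1876: 30 − 9 = 21 days.

21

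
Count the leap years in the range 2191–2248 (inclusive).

Years divisible by 4: 2192, 2196, …, 2248 — 15 in all.
Of these, 2200 is divisible by 100 but not 400, so not leap.
Leap years: 15 − 1 = 14.

14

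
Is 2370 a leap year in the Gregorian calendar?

No

2370 is not a leap year.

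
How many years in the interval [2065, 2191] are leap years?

Years divisible by 4: 2068, 2072, …, 2188 — 31 in all.
Of these, 2100 is divisible by 100 but not 400, so not leap.
Leap years: 31 − 1 = 30.

30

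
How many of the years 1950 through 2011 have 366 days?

Years divisible by 4: 1952, 1956, …, 2008 — 15 in all.
2000 is divisible by 400, so still leap.
No century exceptions apply. Count: 15.

15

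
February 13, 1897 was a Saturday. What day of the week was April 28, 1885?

Count forward from the earlier date (April 28, 1885) to the later (February 13, 1897):
Day-of-year of April 28, 1885: 118.
Day-of-year of February 13, 1897: 44.
1885 has 365 days, so 365 − 118 = 247 days remain in 1885.
Full years 1886–1896: 8 common + 3 leap = 8×365 + 3×366 = 4018 days.
Total: 247 + 4018 + 44 = 4309 days.
4309 mod 7 = 4, so 4 days before Saturday is Tuesday.

Tuesday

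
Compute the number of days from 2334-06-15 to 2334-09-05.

82

June 2334: 30 − 15 = 15 days remain.
Then July (31), August (31): 31 + 31 = 62 days.
September 1–5, 2334: 5 days.
Total: 15 + 62 + 5 = 82 days.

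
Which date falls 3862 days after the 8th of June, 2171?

the 3rd of January, 2182

Count 3862 days after June 8, 2171:
Day-of-year of June 8, 2171: 159.
Day-of-year of January 3, 2182: 3.
2171 has 365 days, so 365 − 159 = 206 days remain in 2171.
Full years 2172–2181: 7 common + 3 leap = 7×365 + 3×366 = 3653 days.
Total: 206 + 3653 + 3 = 3862 days.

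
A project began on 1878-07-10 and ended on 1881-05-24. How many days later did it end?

Day-of-year of July 10, 1878: 191.
Day-of-year of May 24, 1881: 144.
1878 has 365 days, so 365 − 191 = 174 days remain in 1878.
Full years: 1879: 365; 1880: 366. Sum = 731.
Total: 174 + 731 + 144 = 1049 days.

1049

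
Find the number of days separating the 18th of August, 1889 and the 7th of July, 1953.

From August 18, 1889 to August 18, 1952: 63 years, of which 15 contain a Feb 29 — 48×365 + 15×366 = 23010 days.
(1900 is not a leap year (divisible by 100 but not 400).)
August 1952: 31 − 18 = 13 days remain.
Then 10 full months totalling 303 days.
July 1–7, 1953: 7 days.
Residual: 323 days.
Total: 23333 days.

23333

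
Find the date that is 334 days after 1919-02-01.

1920-01-01

Count 334 days after February 1, 1919:
Day-of-year of February 1, 1919: 32.
Day-of-year of January 1, 1920: 1.
1919 has 365 days, so 365 − 32 = 333 days remain in 1919.
Total: 333 + 1 = 334 days.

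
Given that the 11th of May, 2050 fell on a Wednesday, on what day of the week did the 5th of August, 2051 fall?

May 2050: 31 − 11 = 20 days remain.
Then 14 full months totalling 426 days.
August 1–5, 2051: 5 days.
Total: 20 + 426 + 5 = 451 days.
451 mod 7 = 3, so 3 days after Wednesday is Saturday.

Saturday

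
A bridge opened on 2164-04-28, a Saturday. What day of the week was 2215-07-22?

Day-of-year of April 28, 2164: 119.
Day-of-year of July 22, 2215: 203.
2164 has 366 days, so 366 − 119 = 247 days remain in 2164.
Full years 2165–2214: 39 common + 11 leap = 39×365 + 11×366 = 18261 days.
Total: 247 + 18261 + 203 = 18711 days.
18711 is a multiple of 7, so 2215-07-22 falls on the same weekday: Saturday.

Saturday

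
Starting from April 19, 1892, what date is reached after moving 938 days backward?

September 24, 1889

Count 938 days before April 19, 1892:
Day-of-year of September 24, 1889: 267.
Day-of-year of April 19, 1892: 110.
1889 has 365 days, so 365 − 267 = 98 days remain in 1889.
Full years: 1890: 365; 1891: 365. Sum = 730.
Total: 98 + 730 + 110 = 938 days.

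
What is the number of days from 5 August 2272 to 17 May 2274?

August 5, 2272 → August 5, 2273: 365 days.
August 2273: 31 − 5 = 26 days remain.
Then September (30), October (31), November (30), December (31), January (31), February 2274 (28), March (31), April (30): 30 + 31 + 30 + 31 + 31 + 28 + 31 + 30 = 242 days.
May 1–17, 2274: 17 days.
Residual: 285 days.
Total: 650 days.

650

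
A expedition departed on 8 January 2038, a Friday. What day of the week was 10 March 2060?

From January 8, 2038 to January 8, 2060: 22 years, of which 5 contain a Feb 29 — 17×365 + 5×366 = 8035 days.
January 2060: 31 − 8 = 23 days remain.
Then February 2060 (29): 29 days.
March 1–10, 2060: 10 days.
Residual: 62 days.
Total: 8097 days.
8097 mod 7 = 5, so 5 days after Friday is Wednesday.

Wednesday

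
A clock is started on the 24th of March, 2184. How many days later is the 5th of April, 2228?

16082

From March 24, 2184 to March 24, 2228: 44 years, of which 10 contain a Feb 29 — 34×365 + 10×366 = 16070 days.
(2200 is not a leap year (divisible by 100 but not 400).)
March 2228: 31 − 24 = 7 days remain.
April 1–5, 2228: 5 days.
Residual: 12 days.
Total: 16082 days.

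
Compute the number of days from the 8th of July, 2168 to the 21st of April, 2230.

From July 8, 2168 to July 8, 2229: 61 years, of which 14 contain a Feb 29 — 47×365 + 14×366 = 22279 days.
(2200 is not a leap year (divisible by 100 but not 400).)
July 2229: 31 − 8 = 23 days remain.
Then August (31), September (30), October (31), November (30), December (31), January (31), February 2230 (28), March (31): 31 + 30 + 31 + 30 + 31 + 31 + 28 + 31 = 243 days.
April 1–21, 2230: 21 days.
Residual: 287 days.
Total: 22566 days.

22566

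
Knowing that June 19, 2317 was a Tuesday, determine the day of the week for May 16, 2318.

Thursday

June 2317: 30 − 19 = 11 days remain.
Then 10 full months totalling 304 days.
May 1–16, 2318: 16 days.
Residual: 331 days.
Total: 331 days.
331 mod 7 = 2, so 2 days after Tuesday is Thursday.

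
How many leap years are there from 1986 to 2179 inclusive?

Years divisible by 4: 1988, 1992, …, 2176 — 48 in all.
Of these, 2100 is divisible by 100 but not 400, so not leap.
2000 is divisible by 400, so still leap.
Leap years: 48 − 1 = 47.

47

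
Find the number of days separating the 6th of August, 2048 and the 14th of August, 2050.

738

August 2048: 31 − 6 = 25 days remain.
Then 23 full months totalling 699 days.
August 1–14, 2050: 14 days.
Total: 25 + 699 + 14 = 738 days.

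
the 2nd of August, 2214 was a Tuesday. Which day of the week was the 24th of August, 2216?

Saturday

Day-of-year of August 2, 2214: 214.
Day-of-year of August 24, 2216: 237.
2214 has 365 days, so 365 − 214 = 151 days remain in 2214.
Full years: 2215: 365. Sum = 365.
Total: 151 + 365 + 237 = 753 days.
753 mod 7 = 4, so 4 days after Tuesday is Saturday.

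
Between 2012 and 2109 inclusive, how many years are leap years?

24

Years divisible by 4: 2012, 2016, …, 2108 — 25 in all.
Of these, 2100 is divisible by 100 but not 400, so not leap.
Leap years: 25 − 1 = 24.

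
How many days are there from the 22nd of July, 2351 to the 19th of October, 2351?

89

July 2351: 31 − 22 = 9 days remain.
Then August (31), September (30): 31 + 30 = 61 days.
October 1–19, 2351: 19 days.
Total: 9 + 61 + 19 = 89 days.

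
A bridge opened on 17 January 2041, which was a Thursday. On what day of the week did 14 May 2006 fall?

Sunday

Count forward from the earlier date (May 14, 2006) to the later (January 17, 2041):
From May 14, 2006 to May 14, 2040: 34 years, of which 9 contain a Feb 29 — 25×365 + 9×366 = 12419 days.
May 2040: 31 − 14 = 17 days remain.
Then June (30), July (31), August (31), September (30), October (31), November (30), December (31): 30 + 31 + 31 + 30 + 31 + 30 + 31 = 214 days.
January 1–17, 2041: 17 days.
Residual: 248 days.
Total: 12667 days.
12667 mod 7 = 4, so 4 days before Thursday is Sunday.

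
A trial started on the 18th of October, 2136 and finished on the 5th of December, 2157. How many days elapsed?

7718

Day-of-year of October 18, 2136: 292.
Day-of-year of December 5, 2157: 339.
2136 has 366 days, so 366 − 292 = 74 days remain in 2136.
Full years 2137–2156: 15 common + 5 leap = 15×365 + 5×366 = 7305 days.
Total: 74 + 7305 + 339 = 7718 days.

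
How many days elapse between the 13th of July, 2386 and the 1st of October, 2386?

July 2386: 31 − 13 = 18 days remain.
Then August (31), September (30): 31 + 30 = 61 days.
October 1, 2386: 1 day.
Total: 18 + 61 + 1 = 80 days.

80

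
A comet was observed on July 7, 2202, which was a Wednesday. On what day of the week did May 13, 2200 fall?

Count forward from the earlier date (May 13, 2200) to the later (July 7, 2202):
Day-of-year of May 13, 2200: 133.
Day-of-year of July 7, 2202: 188.
2200 has 365 days, so 365 − 133 = 232 days remain in 2200.
Full years: 2201: 365. Sum = 365.
Total: 232 + 365 + 188 = 785 days.
785 mod 7 = 1, so 1 day before Wednesday is Tuesday.

Tuesday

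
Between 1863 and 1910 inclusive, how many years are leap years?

Years divisible by 4 in [1863, 1910]: 1864, 1868, 1872, 1876, 1880, 1884, 1888, 1892, 1896, 1900, 1904, 1908.
Of these, 1900 is divisible by 100 but not 400, so not leap.
Leap years: 12 − 1 = 11.

11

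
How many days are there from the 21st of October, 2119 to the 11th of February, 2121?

October 2119: 31 − 21 = 10 days remain.
Then 15 full months totalling 458 days.
February 1–11, 2121: 11 days (2121 is not a leap year).
Total: 10 + 458 + 11 = 479 days.

479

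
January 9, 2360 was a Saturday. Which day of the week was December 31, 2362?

Monday

January 2360: 31 − 9 = 22 days remain.
Then 34 full months totalling 1034 days.
December 1–31, 2362: 31 days.
Total: 22 + 1034 + 31 = 1087 days.
1087 mod 7 = 2, so 2 days after Saturday is Monday.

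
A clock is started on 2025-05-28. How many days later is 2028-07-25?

1154

May 28, 2025 → May 28, 2026: 365 days.
May 28, 2026 → May 28, 2027: 365 days.
May 28, 2027 → May 28, 2028: 366 days (2028 is a leap year).
May 2028: 31 − 28 = 3 days remain.
Then June (30): 30 days.
July 1–25, 2028: 25 days.
Residual: 58 days.
Total: 1154 days.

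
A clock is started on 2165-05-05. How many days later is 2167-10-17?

Day-of-year of May 5, 2165: 125.
Day-of-year of October 17, 2167: 290.
2165 has 365 days, so 365 − 125 = 240 days remain in 2165.
Full years: 2166: 365. Sum = 365.
Total: 240 + 365 + 290 = 895 days.

895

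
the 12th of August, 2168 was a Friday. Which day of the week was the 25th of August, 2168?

Thursday

Within August 2168: 25 − 12 = 13 days.
13 mod 7 = 6, so 6 days after Friday is Thursday.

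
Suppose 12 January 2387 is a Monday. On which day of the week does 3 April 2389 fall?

January 12, 2387 → January 12, 2388: 365 days.
January 12, 2388 → January 12, 2389: 366 days (2388 is a leap year).
January 2389: 31 − 12 = 19 days remain.
Then February 2389 (28), March (31): 28 + 31 = 59 days.
April 1–3, 2389: 3 days.
Residual: 81 days.
Total: 812 days.
812 is a multiple of 7, so 3 April 2389 falls on the same weekday: Monday.

Monday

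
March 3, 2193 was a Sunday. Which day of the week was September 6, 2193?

Friday

March 2193: 31 − 3 = 28 days remain.
Then April (30), May (31), June (30), July (31), August (31): 30 + 31 + 30 + 31 + 31 = 153 days.
September 1–6, 2193: 6 days.
Total: 28 + 153 + 6 = 187 days.
187 mod 7 = 5, so 5 days after Sunday is Friday.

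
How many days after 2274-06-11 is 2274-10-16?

127

June 2274: 30 − 11 = 19 days remain.
Then July (31), August (31), September (30): 31 + 31 + 30 = 92 days.
October 1–16, 2274: 16 days.
Total: 19 + 92 + 16 = 127 days.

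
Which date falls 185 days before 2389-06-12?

2388-12-09

Count 185 days before June 12, 2389:
Day-of-year of December 9, 2388: 344.
Day-of-year of June 12, 2389: 163.
2388 has 366 days, so 366 − 344 = 22 days remain in 2388.
Total: 22 + 163 = 185 days.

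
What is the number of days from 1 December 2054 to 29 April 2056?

December 2054: 31 − 1 = 30 days remain.
Then 15 full months totalling 456 days.
April 1–29, 2056: 29 days.
Total: 30 + 456 + 29 = 515 days.

515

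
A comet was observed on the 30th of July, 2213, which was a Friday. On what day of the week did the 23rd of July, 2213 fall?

Count forward from the earlier date (July 23, 2213) to the later (July 30, 2213):
Within July 2213: 30 − 23 = 7 days.
7 is a multiple of 7, so the 23rd of July, 2213 falls on the same weekday: Friday.

Friday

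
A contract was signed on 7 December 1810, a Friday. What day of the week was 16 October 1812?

Friday

December 7, 1810 → December 7, 1811: 365 days.
December 1811: 31 − 7 = 24 days remain.
Then 9 full months totalling 274 days.
October 1–16, 1812: 16 days.
Residual: 314 days.
Total: 679 days.
679 is a multiple of 7, so 16 October 1812 falls on the same weekday: Friday.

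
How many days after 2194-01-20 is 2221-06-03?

From January 20, 2194 to January 20, 2221: 27 years, of which 6 contain a Feb 29 — 21×365 + 6×366 = 9861 days.
(2200 is not a leap year (divisible by 100 but not 400).)
January 2221: 31 − 20 = 11 days remain.
Then February 2221 (28), March (31), April (30), May (31): 28 + 31 + 30 + 31 = 120 days.
June 1–3, 2221: 3 days.
Residual: 134 days.
Total: 9995 days.

9995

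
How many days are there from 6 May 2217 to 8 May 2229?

4385

From May 6, 2217 to May 6, 2229: 12 years, of which 3 contain a Feb 29 — 9×365 + 3×366 = 4383 days.
Within May 2229: 8 − 6 = 2 days.
Total: 4385 days.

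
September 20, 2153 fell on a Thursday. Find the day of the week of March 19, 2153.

Monday

Count forward from the earlier date (March 19, 2153) to the later (September 20, 2153):
March 2153: 31 − 19 = 12 days remain.
Then April (30), May (31), June (30), July (31), August (31): 30 + 31 + 30 + 31 + 31 = 153 days.
September 1–20, 2153: 20 days.
Total: 12 + 153 + 20 = 185 days.
185 mod 7 = 3, so 3 days before Thursday is Monday.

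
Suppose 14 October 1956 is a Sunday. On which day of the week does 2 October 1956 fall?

Count forward from the earlier date (October 2, 1956) to the later (October 14, 1956):
Within October 1956: 14 − 2 = 12 days.
12 mod 7 = 5, so 5 days before Sunday is Tuesday.

Tuesday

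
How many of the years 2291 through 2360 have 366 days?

Years divisible by 4: 2292, 2296, …, 2360 — 18 in all.
Of these, 2300 is divisible by 100 but not 400, so not leap.
Leap years: 18 − 1 = 17.

17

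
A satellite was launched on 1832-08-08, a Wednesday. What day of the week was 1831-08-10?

Wednesday

Count forward from the earlier date (August 10, 1831) to the later (August 8, 1832):
August 1831: 31 − 10 = 21 days remain.
Then 11 full months totalling 335 days.
August 1–8, 1832: 8 days.
Residual: 364 days.
Total: 364 days.
364 is a multiple of 7, so 1831-08-10 falls on the same weekday: Wednesday.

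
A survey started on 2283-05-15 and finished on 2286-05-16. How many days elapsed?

Day-of-year of May 15, 2283: 135.
Day-of-year of May 16, 2286: 136.
2283 has 365 days, so 365 − 135 = 230 days remain in 2283.
Full years: 2284: 366; 2285: 365. Sum = 731.
Total: 230 + 731 + 136 = 1097 days.

1097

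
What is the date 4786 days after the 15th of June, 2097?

the 24th of July, 2110

Count 4786 days after June 15, 2097:
Day-of-year of June 15, 2097: 166.
Day-of-year of July 24, 2110: 205.
2097 has 365 days, so 365 − 166 = 199 days remain in 2097.
Full years 2098–2109: 10 common + 2 leap = 10×365 + 2×366 = 4382 days.
Total: 199 + 4382 + 205 = 4786 days.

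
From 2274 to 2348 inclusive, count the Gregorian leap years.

Years divisible by 4: 2276, 2280, …, 2348 — 19 in all.
Of these, 2300 is divisible by 100 but not 400, so not leap.
Leap years: 19 − 1 = 18.

18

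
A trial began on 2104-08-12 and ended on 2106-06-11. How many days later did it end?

August 12, 2104 → August 12, 2105: 365 days.
August 2105: 31 − 12 = 19 days remain.
Then 9 full months totalling 273 days.
June 1–11, 2106: 11 days.
Residual: 303 days.
Total: 668 days.

668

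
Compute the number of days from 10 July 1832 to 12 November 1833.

July 1832: 31 − 10 = 21 days remain.
Then 15 full months totalling 457 days.
November 1–12, 1833: 12 days.
Total: 21 + 457 + 12 = 490 days.

490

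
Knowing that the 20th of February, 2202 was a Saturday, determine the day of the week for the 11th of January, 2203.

February 2202: 28 − 20 = 8 days remain (2202 is not a leap year, so February has 28 days).
Then 10 full months totalling 306 days.
January 1–11, 2203: 11 days.
Total: 8 + 306 + 11 = 325 days.
325 mod 7 = 3, so 3 days after Saturday is Tuesday.

Tuesday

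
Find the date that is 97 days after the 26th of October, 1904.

the 31st of January, 1905

Count 97 days after October 26, 1904:
October 1904: 31 − 26 = 5 days remain.
Then November (30), December (31): 30 + 31 = 61 days.
January 1–31, 1905: 31 days.
Residual: 97 days.
Total: 97 days.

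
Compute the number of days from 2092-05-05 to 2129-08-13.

13613

From May 5, 2092 to May 5, 2129: 37 years, of which 8 contain a Feb 29 — 29×365 + 8×366 = 13513 days.
(2100 is not a leap year (divisible by 100 but not 400).)
May 2129: 31 − 5 = 26 days remain.
Then June (30), July (31): 30 + 31 = 61 days.
August 1–13, 2129: 13 days.
Residual: 100 days.
Total: 13613 days.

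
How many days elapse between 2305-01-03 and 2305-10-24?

294

January 2305: 31 − 3 = 28 days remain.
Then February 2305 (28), March (31), April (30), May (31), June (30), July (31), August (31), September (30): 28 + 31 + 30 + 31 + 30 + 31 + 31 + 30 = 242 days.
October 1–24, 2305: 24 days.
Total: 28 + 242 + 24 = 294 days.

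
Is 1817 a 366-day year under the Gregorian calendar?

1817 is not a leap year.

No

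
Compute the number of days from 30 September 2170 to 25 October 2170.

September 2170: 30 − 30 = 0 days remain.
October 1–25, 2170: 25 days.
Total: 0 + 25 = 25 days.

25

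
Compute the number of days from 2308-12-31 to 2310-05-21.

506

December 2308: 31 − 31 = 0 days remain.
Then 16 full months totalling 485 days.
May 1–21, 2310: 21 days.
Total: 0 + 485 + 21 = 506 days.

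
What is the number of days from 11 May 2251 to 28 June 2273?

Day-of-year of May 11, 2251: 131.
Day-of-year of June 28, 2273: 179.
2251 has 365 days, so 365 − 131 = 234 days remain in 2251.
Full years 2252–2272: 15 common + 6 leap = 15×365 + 6×366 = 7671 days.
Total: 234 + 7671 + 179 = 8084 days.

8084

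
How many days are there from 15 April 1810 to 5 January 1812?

April 15, 1810 → April 15, 1811: 365 days.
April 1811: 30 − 15 = 15 days remain.
Then May (31), June (30), July (31), August (31), September (30), October (31), November (30), December (31): 31 + 30 + 31 + 31 + 30 + 31 + 30 + 31 = 245 days.
January 1–5, 1812: 5 days.
Residual: 265 days.
Total: 630 days.

630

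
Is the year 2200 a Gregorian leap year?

2200 is not a leap year (divisible by 100 but not 400).

No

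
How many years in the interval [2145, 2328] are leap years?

Years divisible by 4: 2148, 2152, …, 2328 — 46 in all.
Of these, 2200, 2300 are divisible by 100 but not 400, so not leap.
Leap years: 46 − 2 = 44.

44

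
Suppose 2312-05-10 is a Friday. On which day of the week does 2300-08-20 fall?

Count forward from the earlier date (August 20, 2300) to the later (May 10, 2312):
Day-of-year of August 20, 2300: 232.
Day-of-year of May 10, 2312: 131.
2300 has 365 days, so 365 − 232 = 133 days remain in 2300.
Full years 2301–2311: 9 common + 2 leap = 9×365 + 2×366 = 4017 days.
Total: 133 + 4017 + 131 = 4281 days.
4281 mod 7 = 4, so 4 days before Friday is Monday.

Monday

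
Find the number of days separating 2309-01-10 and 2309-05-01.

111

January 2309: 31 − 10 = 21 days remain.
Then February 2309 (28), March (31), April (30): 28 + 31 + 30 = 89 days.
May 1, 2309: 1 day.
Total: 21 + 89 + 1 = 111 days.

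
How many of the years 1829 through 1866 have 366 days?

Years divisible by 4 in [1829, 1866]: 1832, 1836, 1840, 1844, 1848, 1852, 1856, 1860, 1864.
No century exceptions apply. Count: 9.

9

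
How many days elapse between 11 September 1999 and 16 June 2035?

From September 11, 1999 to September 11, 2034: 35 years, of which 9 contain a Feb 29 — 26×365 + 9×366 = 12784 days.
(2000 is a leap year (divisible by 400).)
September 2034: 30 − 11 = 19 days remain.
Then October (31), November (30), December (31), January (31), February 2035 (28), March (31), April (30), May (31): 31 + 30 + 31 + 31 + 28 + 31 + 30 + 31 = 243 days.
June 1–16, 2035: 16 days.
Residual: 278 days.
Total: 13062 days.

13062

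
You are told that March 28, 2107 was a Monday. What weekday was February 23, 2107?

Wednesday

Count forward from the earlier date (February 23, 2107) to the later (March 28, 2107):
February 2107: 28 − 23 = 5 days remain (2107 is not a leap year, so February has 28 days).
March 1–28, 2107: 28 days.
Total: 5 + 28 = 33 days.
33 mod 7 = 5, so 5 days before Monday is Wednesday.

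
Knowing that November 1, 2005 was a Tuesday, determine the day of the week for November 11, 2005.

Friday

Within November 2005: 11 − 1 = 10 days.
10 mod 7 = 3, so 3 days after Tuesday is Friday.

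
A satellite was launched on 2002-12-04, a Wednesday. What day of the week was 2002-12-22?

Within December 2002: 22 − 4 = 18 days.
18 mod 7 = 4, so 4 days after Wednesday is Sunday.

Sunday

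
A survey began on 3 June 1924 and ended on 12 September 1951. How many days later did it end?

9962

From June 3, 1924 to June 3, 1951: 27 years, of which 6 contain a Feb 29 — 21×365 + 6×366 = 9861 days.
June 1951: 30 − 3 = 27 days remain.
Then July (31), August (31): 31 + 31 = 62 days.
September 1–12, 1951: 12 days.
Residual: 101 days.
Total: 9962 days.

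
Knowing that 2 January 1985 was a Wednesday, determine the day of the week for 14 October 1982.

Thursday

Count forward from the earlier date (October 14, 1982) to the later (January 2, 1985):
Day-of-year of October 14, 1982: 287.
Day-of-year of January 2, 1985: 2.
1982 has 365 days, so 365 − 287 = 78 days remain in 1982.
Full years: 1983: 365; 1984: 366. Sum = 731.
Total: 78 + 731 + 2 = 811 days.
811 mod 7 = 6, so 6 days before Wednesday is Thursday.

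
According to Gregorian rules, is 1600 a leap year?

Yes

1600 is a leap year (divisible by 400).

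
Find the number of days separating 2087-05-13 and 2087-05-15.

Within May 2087: 15 − 13 = 2 days.

2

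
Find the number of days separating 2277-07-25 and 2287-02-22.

Day-of-year of July 25, 2277: 206.
Day-of-year of February 22, 2287: 53.
2277 has 365 days, so 365 − 206 = 159 days remain in 2277.
Full years 2278–2286: 7 common + 2 leap = 7×365 + 2×366 = 3287 days.
Total: 159 + 3287 + 53 = 3499 days.

3499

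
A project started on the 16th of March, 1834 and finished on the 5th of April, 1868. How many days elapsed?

Day-of-year of March 16, 1834: 75.
Day-of-year of April 5, 1868: 96.
1834 has 365 days, so 365 − 75 = 290 days remain in 1834.
Full years 1835–1867: 25 common + 8 leap = 25×365 + 8×366 = 12053 days.
Total: 290 + 12053 + 96 = 12439 days.

12439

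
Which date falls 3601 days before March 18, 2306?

May 7, 2296

Count 3601 days before March 18, 2306:
From May 7, 2296 to May 7, 2305: 9 years, of which 1 contains a Feb 29 — 8×365 + 1×366 = 3286 days.
(2300 is not a leap year (divisible by 100 but not 400).)
May 2305: 31 − 7 = 24 days remain.
Then 9 full months totalling 273 days.
March 1–18, 2306: 18 days.
Residual: 315 days.
Total: 3601 days.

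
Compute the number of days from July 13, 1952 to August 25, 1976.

Day-of-year of July 13, 1952: 195.
Day-of-year of August 25, 1976: 238.
1952 has 366 days, so 366 − 195 = 171 days remain in 1952.
Full years 1953–1975: 18 common + 5 leap = 18×365 + 5×366 = 8400 days.
Total: 171 + 8400 + 238 = 8809 days.

8809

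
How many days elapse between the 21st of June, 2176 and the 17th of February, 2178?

June 21, 2176 → June 21, 2177: 365 days.
June 2177: 30 − 21 = 9 days remain.
Then July (31), August (31), September (30), October (31), November (30), December (31), January (31): 31 + 31 + 30 + 31 + 30 + 31 + 31 = 215 days.
February 1–17, 2178: 17 days (2178 is not a leap year).
Residual: 241 days.
Total: 606 days.

606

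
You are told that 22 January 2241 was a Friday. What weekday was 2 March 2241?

January 2241: 31 − 22 = 9 days remain.
Then February 2241 (28): 28 days.
March 1–2, 2241: 2 days.
Total: 9 + 28 + 2 = 39 days.
39 mod 7 = 4, so 4 days after Friday is Tuesday.

Tuesday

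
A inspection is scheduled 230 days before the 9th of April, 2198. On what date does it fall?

the 22nd of August, 2197

Count 230 days before April 9, 2198:
August 2197: 31 − 22 = 9 days remain.
Then September (30), October (31), November (30), December (31), January (31), February 2198 (28), March (31): 30 + 31 + 30 + 31 + 31 + 28 + 31 = 212 days.
April 1–9, 2198: 9 days.
Total: 9 + 212 + 9 = 230 days.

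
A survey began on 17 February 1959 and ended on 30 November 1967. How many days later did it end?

Day-of-year of February 17, 1959: 48.
Day-of-year of November 30, 1967: 334.
1959 has 365 days, so 365 − 48 = 317 days remain in 1959.
Full years 1960–1966: 5 common + 2 leap = 5×365 + 2×366 = 2557 days.
Total: 317 + 2557 + 334 = 3208 days.

3208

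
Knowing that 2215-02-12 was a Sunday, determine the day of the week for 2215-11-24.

Friday

February 2215: 28 − 12 = 16 days remain (2215 is not a leap year, so February has 28 days).
Then March (31), April (30), May (31), June (30), July (31), August (31), September (30), October (31): 31 + 30 + 31 + 30 + 31 + 31 + 30 + 31 = 245 days.
November 1–24, 2215: 24 days.
Total: 16 + 245 + 24 = 285 days.
285 mod 7 = 5, so 5 days after Sunday is Friday.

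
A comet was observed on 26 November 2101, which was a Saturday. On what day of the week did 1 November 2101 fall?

Tuesday

Count forward from the earlier date (November 1, 2101) to the later (November 26, 2101):
Within November 2101: 26 − 1 = 25 days.
25 mod 7 = 4, so 4 days before Saturday is Tuesday.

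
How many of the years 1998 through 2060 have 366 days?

Years divisible by 4: 2000, 2004, …, 2060 — 16 in all.
2000 is divisible by 400, so still leap.
No century exceptions apply. Count: 16.

16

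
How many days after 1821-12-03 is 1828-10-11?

December 3, 1821 → December 3, 1822: 365 days.
December 3, 1822 → December 3, 1823: 365 days.
December 3, 1823 → December 3, 1824: 366 days (1824 is a leap year).
December 3, 1824 → December 3, 1825: 365 days.
December 3, 1825 → December 3, 1826: 365 days.
December 3, 1826 → December 3, 1827: 365 days.
December 1827: 31 − 3 = 28 days remain.
Then 9 full months totalling 274 days.
October 1–11, 1828: 11 days.
Residual: 313 days.
Total: 2504 days.

2504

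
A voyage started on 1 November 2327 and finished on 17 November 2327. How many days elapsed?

Within November 2327: 17 − 1 = 16 days.

16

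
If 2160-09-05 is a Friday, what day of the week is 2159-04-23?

Count forward from the earlier date (April 23, 2159) to the later (September 5, 2160):
April 23, 2159 → April 23, 2160: 366 days (2160 is a leap year).
April 2160: 30 − 23 = 7 days remain.
Then May (31), June (30), July (31), August (31): 31 + 30 + 31 + 31 = 123 days.
September 1–5, 2160: 5 days.
Residual: 135 days.
Total: 501 days.
501 mod 7 = 4, so 4 days before Friday is Monday.

Monday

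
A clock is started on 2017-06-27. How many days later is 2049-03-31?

From June 27, 2017 to June 27, 2048: 31 years, of which 8 contain a Feb 29 — 23×365 + 8×366 = 11323 days.
June 2048: 30 − 27 = 3 days remain.
Then July (31), August (31), September (30), October (31), November (30), December (31), January (31), February 2049 (28): 31 + 31 + 30 + 31 + 30 + 31 + 31 + 28 = 243 days.
March 1–31, 2049: 31 days.
Residual: 277 days.
Total: 11600 days.

11600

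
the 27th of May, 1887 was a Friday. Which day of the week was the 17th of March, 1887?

Count forward from the earlier date (March 17, 1887) to the later (May 27, 1887):
March 1887: 31 − 17 = 14 days remain.
Then April (30): 30 days.
May 1–27, 1887: 27 days.
Total: 14 + 30 + 27 = 71 days.
71 mod 7 = 1, so 1 day before Friday is Thursday.

Thursday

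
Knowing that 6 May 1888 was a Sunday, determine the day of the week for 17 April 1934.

Tuesday

Day-of-year of May 6, 1888: 127.
Day-of-year of April 17, 1934: 107.
1888 has 366 days, so 366 − 127 = 239 days remain in 1888.
Full years 1889–1933: 35 common + 10 leap = 35×365 + 10×366 = 16435 days.
Total: 239 + 16435 + 107 = 16781 days.
16781 mod 7 = 2, so 2 days after Sunday is Tuesday.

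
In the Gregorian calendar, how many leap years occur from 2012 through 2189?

Years divisible by 4: 2012, 2016, …, 2188 — 45 in all.
Of these, 2100 is divisible by 100 but not 400, so not leap.
Leap years: 45 − 1 = 44.

44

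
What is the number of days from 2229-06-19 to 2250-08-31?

7743

Day-of-year of June 19, 2229: 170.
Day-of-year of August 31, 2250: 243.
2229 has 365 days, so 365 − 170 = 195 days remain in 2229.
Full years 2230–2249: 15 common + 5 leap = 15×365 + 5×366 = 7305 days.
Total: 195 + 7305 + 243 = 7743 days.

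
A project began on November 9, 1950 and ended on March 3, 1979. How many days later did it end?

10341

Day-of-year of November 9, 1950: 313.
Day-of-year of March 3, 1979: 62.
1950 has 365 days, so 365 − 313 = 52 days remain in 1950.
Full years 1951–1978: 21 common + 7 leap = 21×365 + 7×366 = 10227 days.
Total: 52 + 10227 + 62 = 10341 days.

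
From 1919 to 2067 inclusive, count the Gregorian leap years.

Years divisible by 4: 1920, 1924, …, 2064 — 37 in all.
2000 is divisible by 400, so still leap.
No century exceptions apply. Count: 37.

37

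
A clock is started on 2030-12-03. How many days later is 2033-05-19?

898

December 3, 2030 → December 3, 2031: 365 days.
December 3, 2031 → December 3, 2032: 366 days (2032 is a leap year).
December 2032: 31 − 3 = 28 days remain.
Then January (31), February 2033 (28), March (31), April (30): 31 + 28 + 31 + 30 = 120 days.
May 1–19, 2033: 19 days.
Residual: 167 days.
Total: 898 days.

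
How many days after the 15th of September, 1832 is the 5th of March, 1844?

4189

Day-of-year of September 15, 1832: 259.
Day-of-year of March 5, 1844: 65.
1832 has 366 days, so 366 − 259 = 107 days remain in 1832.
Full years 1833–1843: 9 common + 2 leap = 9×365 + 2×366 = 4017 days.
Total: 107 + 4017 + 65 = 4189 days.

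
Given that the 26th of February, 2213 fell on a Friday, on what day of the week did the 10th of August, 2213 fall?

Tuesday

February 2213: 28 − 26 = 2 days remain (2213 is not a leap year, so February has 28 days).
Then March (31), April (30), May (31), June (30), July (31): 31 + 30 + 31 + 30 + 31 = 153 days.
August 1–10, 2213: 10 days.
Total: 2 + 153 + 10 = 165 days.
165 mod 7 = 4, so 4 days after Friday is Tuesday.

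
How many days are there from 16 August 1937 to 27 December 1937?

133

August 1937: 31 − 16 = 15 days remain.
Then September (30), October (31), November (30): 30 + 31 + 30 = 91 days.
December 1–27, 1937: 27 days.
Total: 15 + 91 + 27 = 133 days.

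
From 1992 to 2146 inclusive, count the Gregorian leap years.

Years divisible by 4: 1992, 1996, …, 2144 — 39 in all.
Of these, 2100 is divisible by 100 but not 400, so not leap.
2000 is divisible by 400, so still leap.
Leap years: 39 − 1 = 38.

38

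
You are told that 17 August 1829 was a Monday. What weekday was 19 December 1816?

Count forward from the earlier date (December 19, 1816) to the later (August 17, 1829):
Day-of-year of December 19, 1816: 354.
Day-of-year of August 17, 1829: 229.
1816 has 366 days, so 366 − 354 = 12 days remain in 1816.
Full years 1817–1828: 9 common + 3 leap = 9×365 + 3×366 = 4383 days.
Total: 12 + 4383 + 229 = 4624 days.
4624 mod 7 = 4, so 4 days before Monday is Thursday.

Thursday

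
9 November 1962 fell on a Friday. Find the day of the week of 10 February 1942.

Tuesday

Count forward from the earlier date (February 10, 1942) to the later (November 9, 1962):
From February 10, 1942 to February 10, 1962: 20 years, of which 5 contain a Feb 29 — 15×365 + 5×366 = 7305 days.
February 1962: 28 − 10 = 18 days remain (1962 is not a leap year, so February has 28 days).
Then March (31), April (30), May (31), June (30), July (31), August (31), September (30), October (31): 31 + 30 + 31 + 30 + 31 + 31 + 30 + 31 = 245 days.
November 1–9, 1962: 9 days.
Residual: 272 days.
Total: 7577 days.
7577 mod 7 = 3, so 3 days before Friday is Tuesday.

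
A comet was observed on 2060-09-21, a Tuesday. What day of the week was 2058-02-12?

Count forward from the earlier date (February 12, 2058) to the later (September 21, 2060):
February 12, 2058 → February 12, 2059: 365 days.
February 12, 2059 → February 12, 2060: 365 days.
February 2060: 29 − 12 = 17 days remain (2060 is a leap year, so February has 29 days).
Then March (31), April (30), May (31), June (30), July (31), August (31): 31 + 30 + 31 + 30 + 31 + 31 = 184 days.
September 1–21, 2060: 21 days.
Residual: 222 days.
Total: 952 days.
952 is a multiple of 7, so 2058-02-12 falls on the same weekday: Tuesday.

Tuesday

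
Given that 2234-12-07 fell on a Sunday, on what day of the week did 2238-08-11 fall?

Saturday

December 7, 2234 → December 7, 2235: 365 days.
December 7, 2235 → December 7, 2236: 366 days (2236 is a leap year).
December 7, 2236 → December 7, 2237: 365 days.
December 2237: 31 − 7 = 24 days remain.
Then January (31), February 2238 (28), March (31), April (30), May (31), June (30), July (31): 31 + 28 + 31 + 30 + 31 + 30 + 31 = 212 days.
August 1–11, 2238: 11 days.
Residual: 247 days.
Total: 1343 days.
1343 mod 7 = 6, so 6 days after Sunday is Saturday.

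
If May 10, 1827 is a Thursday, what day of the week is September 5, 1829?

May 1827: 31 − 10 = 21 days remain.
Then 27 full months totalling 823 days.
September 1–5, 1829: 5 days.
Total: 21 + 823 + 5 = 849 days.
849 mod 7 = 2, so 2 days after Thursday is Saturday.

Saturday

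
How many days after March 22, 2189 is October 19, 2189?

211

March 2189: 31 − 22 = 9 days remain.
Then April (30), May (31), June (30), July (31), August (31), September (30): 30 + 31 + 30 + 31 + 31 + 30 = 183 days.
October 1–19, 2189: 19 days.
Total: 9 + 183 + 19 = 211 days.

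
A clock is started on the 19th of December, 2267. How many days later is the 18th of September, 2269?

December 19, 2267 → December 19, 2268: 366 days (2268 is a leap year).
December 2268: 31 − 19 = 12 days remain.
Then January (31), February 2269 (28), March (31), April (30), May (31), June (30), July (31), August (31): 31 + 28 + 31 + 30 + 31 + 30 + 31 + 31 = 243 days.
September 1–18, 2269: 18 days.
Residual: 273 days.
Total: 639 days.

639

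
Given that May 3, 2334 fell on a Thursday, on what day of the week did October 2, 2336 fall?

May 3, 2334 → May 3, 2335: 365 days.
May 3, 2335 → May 3, 2336: 366 days (2336 is a leap year).
May 2336: 31 − 3 = 28 days remain.
Then June (30), July (31), August (31), September (30): 30 + 31 + 31 + 30 = 122 days.
October 1–2, 2336: 2 days.
Residual: 152 days.
Total: 883 days.
883 mod 7 = 1, so 1 day after Thursday is Friday.

Friday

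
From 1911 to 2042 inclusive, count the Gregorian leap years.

33

Years divisible by 4: 1912, 1916, …, 2040 — 33 in all.
2000 is divisible by 400, so still leap.
No century exceptions apply. Count: 33.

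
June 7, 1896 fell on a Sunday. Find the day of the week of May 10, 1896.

Count forward from the earlier date (May 10, 1896) to the later (June 7, 1896):
May 1896: 31 − 10 = 21 days remain.
June 1–7, 1896: 7 days.
Total: 21 + 7 = 28 days.
28 is a multiple of 7, so May 10, 1896 falls on the same weekday: Sunday.

Sunday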